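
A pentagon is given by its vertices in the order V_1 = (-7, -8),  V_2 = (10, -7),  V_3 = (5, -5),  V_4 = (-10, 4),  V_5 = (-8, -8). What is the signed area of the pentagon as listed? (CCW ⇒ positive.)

Apply the shoelace (surveyor's) formula: 2A = Σ (x_i·y_{i+1} − x_{i+1}·y_i), indices taken mod 5.
Cross-terms: 129, -15, -30, 112, 8  ⇒  Σ = 204
Signed area = Σ/2 = 102 (positive ⇒ counter-clockwise traversal).

102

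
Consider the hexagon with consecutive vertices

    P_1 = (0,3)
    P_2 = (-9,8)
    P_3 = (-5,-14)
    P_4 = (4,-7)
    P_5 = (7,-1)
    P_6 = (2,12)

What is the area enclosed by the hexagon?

P_1→P_2: (0)(8) − (-9)(3) = 27
P_2→P_3: (-9)(-14) − (-5)(8) = 166
P_3→P_4: (-5)(-7) − (4)(-14) = 91
P_4→P_5: (4)(-1) − (7)(-7) = 45
P_5→P_6: (7)(12) − (2)(-1) = 86
P_6→P_1: (2)(3) − (0)(12) = 6
Σ = 421
Area = |Σ|/2 = 210.5.

210.5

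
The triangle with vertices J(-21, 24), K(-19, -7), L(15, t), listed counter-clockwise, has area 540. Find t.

6

Write out the shoelace sum; only the two edges meeting at L involve t:
2·Area = [((-19)·t − 15·(-7)) + (15·24 − (-21)·t)] + 603
       = 2·t + 1068 = 1080
⇒ t = 6.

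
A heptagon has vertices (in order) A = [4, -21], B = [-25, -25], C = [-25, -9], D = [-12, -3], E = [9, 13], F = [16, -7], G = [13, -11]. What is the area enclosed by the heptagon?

Apply the shoelace formula: 2A = Σ (x_i·y_{i+1} − x_{i+1}·y_i), indices taken mod 7.
Σ = (-625) + (-400) + (-33) + (-129) + (-271) + (-85) + (-229) = -1772
Area = |Σ|/2 = 886.

886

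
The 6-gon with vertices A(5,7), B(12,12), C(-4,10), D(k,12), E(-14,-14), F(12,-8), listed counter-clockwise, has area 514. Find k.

The doubled signed area Σ (x_i y_{i+1} − x_{i+1} y_i) is linear in k.
With k=0 it equals 668; the coefficient of k is -24 (from the two edges through D).
So -24·k + 668 = 2·514 = 1028 ⇒ k = -15.

-15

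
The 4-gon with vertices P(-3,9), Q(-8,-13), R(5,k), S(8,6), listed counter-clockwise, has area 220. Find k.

-9

The doubled signed area Σ (x_i y_{i+1} − x_{i+1} y_i) is linear in k.
With k=0 it equals 296; the coefficient of k is -16 (from the two edges through R).
So -16·k + 296 = 2·220 = 440 ⇒ k = -9.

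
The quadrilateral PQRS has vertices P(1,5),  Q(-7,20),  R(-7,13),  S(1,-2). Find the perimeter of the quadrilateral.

|PQ| = √((-8)² + (15)²) = √289 = 17
|QR| = √((0)² + (-7)²) = √49 = 7
|RS| = √((8)² + (-15)²) = √289 = 17
|SP| = √((0)² + (7)²) = √49 = 7
Perimeter = 17 + 7 + 17 + 7 = 48.

48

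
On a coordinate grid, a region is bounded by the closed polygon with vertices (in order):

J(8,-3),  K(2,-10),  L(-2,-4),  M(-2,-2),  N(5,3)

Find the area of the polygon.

70.5

Apply the shoelace (surveyor's) formula: 2A = Σ (x_i·y_{i+1} − x_{i+1}·y_i), indices taken mod 5.
J→K: (8)(-10) − (2)(-3) = -74
K→L: (2)(-4) − (-2)(-10) = -28
L→M: (-2)(-2) − (-2)(-4) = -4
M→N: (-2)(3) − (5)(-2) = 4
N→J: (5)(-3) − (8)(3) = -39
Σ = -141
Area = |Σ|/2 = 70.5.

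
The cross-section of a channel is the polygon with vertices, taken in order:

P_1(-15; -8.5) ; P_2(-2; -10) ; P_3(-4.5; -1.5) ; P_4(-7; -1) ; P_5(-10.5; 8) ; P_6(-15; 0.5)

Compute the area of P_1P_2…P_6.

Apply the shoelace (surveyor's) formula: 2A = Σ (x_i·y_{i+1} − x_{i+1}·y_i), indices taken mod 6.
P_1→P_2: (-15)(-10) − (-2)(-8.5) = 133
P_2→P_3: (-2)(-1.5) − (-4.5)(-10) = -42
P_3→P_4: (-4.5)(-1) − (-7)(-1.5) = -6
P_4→P_5: (-7)(8) − (-10.5)(-1) = -66.5
P_5→P_6: (-10.5)(0.5) − (-15)(8) = 114.75
P_6→P_1: (-15)(-8.5) − (-15)(0.5) = 135
Σ = 268.25
Area = |Σ|/2 = 134.125.

134.125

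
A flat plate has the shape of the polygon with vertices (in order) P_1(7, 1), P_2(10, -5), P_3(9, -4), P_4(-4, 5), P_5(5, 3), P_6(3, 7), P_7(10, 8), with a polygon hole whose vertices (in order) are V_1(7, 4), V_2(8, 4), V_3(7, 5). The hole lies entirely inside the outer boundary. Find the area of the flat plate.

Outer boundary:
Cross-terms: -45, 5, 29, -37, 26, -46, -46  ⇒  Σ = -114
Area = |Σ|/2 = 57.
Hole:
Apply the shoelace (surveyor's) formula: 2A = Σ (x_i·y_{i+1} − x_{i+1}·y_i), indices taken mod 3.
Cross-terms: -4, 12, -7  ⇒  Σ = 1
Area = |Σ|/2 = 0.5.
Net area = 57 − 0.5 = 56.5.

56.5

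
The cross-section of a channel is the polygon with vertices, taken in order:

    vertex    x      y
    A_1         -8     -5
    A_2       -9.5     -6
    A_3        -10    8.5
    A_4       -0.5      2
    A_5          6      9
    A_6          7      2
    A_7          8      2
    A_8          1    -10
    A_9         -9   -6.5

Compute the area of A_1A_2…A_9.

205.5

Apply Gauss's area formula: 2A = Σ (x_i·y_{i+1} − x_{i+1}·y_i), indices taken mod 9.
Cross-terms: 0.5, -140.75, -15.75, -16.5, -51, -2, -82, -96.5, -7  ⇒  Σ = -411
Area = |Σ|/2 = 205.5.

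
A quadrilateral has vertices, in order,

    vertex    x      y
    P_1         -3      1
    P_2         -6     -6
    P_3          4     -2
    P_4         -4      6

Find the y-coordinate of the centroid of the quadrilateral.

-41/45

Apply Gauss's area formula. First the cross-terms c_i = x_i·y_{i+1} − x_{i+1}·y_i:
  24, 36, 16, 14  ⇒  2A = 90, A = 45.
Then Σ (y_i + y_{i+1})·c_i = -246, so ȳ = -246 / (6·45) = -41/45.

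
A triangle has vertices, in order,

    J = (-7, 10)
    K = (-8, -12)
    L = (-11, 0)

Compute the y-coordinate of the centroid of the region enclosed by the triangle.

Apply the surveyor's formula. First the cross-terms c_i = x_i·y_{i+1} − x_{i+1}·y_i:
  164, -132, -110  ⇒  2A = -78, A = -39.
Then Σ (y_i + y_{i+1})·c_i = 156, so ȳ = 156 / (6·(-39)) = -2/3.

-2/3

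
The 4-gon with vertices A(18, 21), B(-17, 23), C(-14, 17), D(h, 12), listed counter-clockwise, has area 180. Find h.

Write out the shoelace sum; only the two edges meeting at D involve h:
2·Area = [((-14)·12 − h·17) + (h·21 − 18·12)] + 804
       = 4·h + 420 = 360
⇒ h = -15.

-15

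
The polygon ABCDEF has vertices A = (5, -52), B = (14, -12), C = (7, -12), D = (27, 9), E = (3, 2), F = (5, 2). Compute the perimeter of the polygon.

|AB| = √((9)² + (40)²) = √1681 = 41
|BC| = √((-7)² + (0)²) = √49 = 7
|CD| = √((20)² + (21)²) = √841 = 29
|DE| = √((-24)² + (-7)²) = √625 = 25
|EF| = √((2)² + (0)²) = √4 = 2
|FA| = √((0)² + (-54)²) = √2916 = 54
Perimeter = 41 + 7 + 29 + 25 + 2 + 54 = 158.

158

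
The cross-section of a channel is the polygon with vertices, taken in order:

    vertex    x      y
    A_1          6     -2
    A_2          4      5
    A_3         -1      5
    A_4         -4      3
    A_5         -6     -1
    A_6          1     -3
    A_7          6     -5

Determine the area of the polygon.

Apply the shoelace formula: 2A = Σ (x_i·y_{i+1} − x_{i+1}·y_i), indices taken mod 7.
Cross-terms: 38, 25, 17, 22, 19, 13, 18  ⇒  Σ = 152
Area = |Σ|/2 = 76.

76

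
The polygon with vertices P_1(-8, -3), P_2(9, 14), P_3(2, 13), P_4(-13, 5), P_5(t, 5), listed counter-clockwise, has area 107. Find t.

The doubled signed area Σ (x_i y_{i+1} − x_{i+1} y_i) is linear in t.
With t=0 it equals 158; the coefficient of t is -8 (from the two edges through P_5).
So -8·t + 158 = 2·107 = 214 ⇒ t = -7.

-7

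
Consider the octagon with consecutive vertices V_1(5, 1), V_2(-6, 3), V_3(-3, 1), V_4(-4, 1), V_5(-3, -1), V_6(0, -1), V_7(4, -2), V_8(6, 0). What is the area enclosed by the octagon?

28.5

Apply the shoelace (surveyor's) formula: 2A = Σ (x_i·y_{i+1} − x_{i+1}·y_i), indices taken mod 8.
V_1→V_2: (5)(3) − (-6)(1) = 21
V_2→V_3: (-6)(1) − (-3)(3) = 3
V_3→V_4: (-3)(1) − (-4)(1) = 1
V_4→V_5: (-4)(-1) − (-3)(1) = 7
V_5→V_6: (-3)(-1) − (0)(-1) = 3
V_6→V_7: (0)(-2) − (4)(-1) = 4
V_7→V_8: (4)(0) − (6)(-2) = 12
V_8→V_1: (6)(1) − (5)(0) = 6
Σ = 57
Area = |Σ|/2 = 28.5.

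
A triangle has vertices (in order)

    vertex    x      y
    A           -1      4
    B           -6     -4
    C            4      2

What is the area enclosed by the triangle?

Apply the surveyor's formula: 2A = Σ (x_i·y_{i+1} − x_{i+1}·y_i), indices taken mod 3.
Σ = (28) + (4) + (18) = 50
Area = |Σ|/2 = 25.

25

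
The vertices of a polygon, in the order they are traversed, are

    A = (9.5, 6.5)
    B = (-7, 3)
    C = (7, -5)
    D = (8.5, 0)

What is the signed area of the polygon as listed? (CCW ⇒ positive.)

92.875

A→B: (9.5)(3) − (-7)(6.5) = 74
B→C: (-7)(-5) − (7)(3) = 14
C→D: (7)(0) − (8.5)(-5) = 42.5
D→A: (8.5)(6.5) − (9.5)(0) = 55.25
Σ = 185.75
Signed area = Σ/2 = 92.875 (positive ⇒ counter-clockwise traversal).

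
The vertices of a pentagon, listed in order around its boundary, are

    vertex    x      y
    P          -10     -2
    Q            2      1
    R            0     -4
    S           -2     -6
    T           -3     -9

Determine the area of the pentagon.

53

Apply the shoelace (surveyor's) formula: 2A = Σ (x_i·y_{i+1} − x_{i+1}·y_i), indices taken mod 5.
Σ = (-6) + (-8) + (-8) + (0) + (-84) = -106
Area = |Σ|/2 = 53.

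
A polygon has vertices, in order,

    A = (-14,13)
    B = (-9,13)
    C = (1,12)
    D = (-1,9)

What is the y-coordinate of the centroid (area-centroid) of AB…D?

Apply the surveyor's formula. First the cross-terms c_i = x_i·y_{i+1} − x_{i+1}·y_i:
  -65, -121, 21, 113  ⇒  2A = -52, A = -26.
Then Σ (y_i + y_{i+1})·c_i = -1788, so ȳ = -1788 / (6·(-26)) = 149/13.

149/13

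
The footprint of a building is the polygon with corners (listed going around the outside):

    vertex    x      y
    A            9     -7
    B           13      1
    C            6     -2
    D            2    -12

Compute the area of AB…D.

Apply the surveyor's formula: 2A = Σ (x_i·y_{i+1} − x_{i+1}·y_i), indices taken mod 4.
Σ = (100) + (-32) + (-68) + (94) = 94
Area = |Σ|/2 = 47.

47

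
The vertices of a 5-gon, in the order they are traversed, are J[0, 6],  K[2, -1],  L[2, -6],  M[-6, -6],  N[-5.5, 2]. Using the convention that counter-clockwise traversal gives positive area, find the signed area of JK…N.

-74

Apply the shoelace formula: 2A = Σ (x_i·y_{i+1} − x_{i+1}·y_i), indices taken mod 5.
Σ = (-12) + (-10) + (-48) + (-45) + (-33) = -148
Signed area = Σ/2 = -74 (negative ⇒ clockwise traversal).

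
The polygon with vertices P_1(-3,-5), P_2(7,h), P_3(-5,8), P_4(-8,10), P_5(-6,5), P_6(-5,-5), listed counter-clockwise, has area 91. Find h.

-4

Write out the shoelace sum; only the two edges meeting at P_2 involve h:
2·Area = [((-3)·h − 7·(-5)) + (7·8 − (-5)·h)] + 99
       = 2·h + 190 = 182
⇒ h = -4.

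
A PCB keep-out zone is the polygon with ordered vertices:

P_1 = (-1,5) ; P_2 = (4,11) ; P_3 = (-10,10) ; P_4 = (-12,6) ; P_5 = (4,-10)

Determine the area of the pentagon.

Σ = (-31) + (150) + (60) + (96) + (10) = 285
Area = |Σ|/2 = 142.5.

142.5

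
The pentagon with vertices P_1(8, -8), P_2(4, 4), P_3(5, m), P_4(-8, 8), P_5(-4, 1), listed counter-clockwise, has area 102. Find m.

Write out the shoelace sum; only the two edges meeting at P_3 involve m:
2·Area = [(4·m − 5·4) + (5·8 − (-8)·m)] + 112
       = 12·m + 132 = 204
⇒ m = 6.

6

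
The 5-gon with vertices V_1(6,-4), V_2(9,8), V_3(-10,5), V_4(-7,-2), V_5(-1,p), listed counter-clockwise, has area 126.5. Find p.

The doubled signed area Σ (x_i y_{i+1} − x_{i+1} y_i) is linear in p.
With p=0 it equals 266; the coefficient of p is -13 (from the two edges through V_5).
So -13·p + 266 = 2·126.5 = 253 ⇒ p = 1.

1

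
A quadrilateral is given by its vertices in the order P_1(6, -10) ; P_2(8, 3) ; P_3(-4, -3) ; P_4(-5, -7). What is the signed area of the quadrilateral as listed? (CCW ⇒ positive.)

95.5

Apply the surveyor's formula: 2A = Σ (x_i·y_{i+1} − x_{i+1}·y_i), indices taken mod 4.
Cross-terms: 98, -12, 13, 92  ⇒  Σ = 191
Signed area = Σ/2 = 95.5 (positive ⇒ counter-clockwise traversal).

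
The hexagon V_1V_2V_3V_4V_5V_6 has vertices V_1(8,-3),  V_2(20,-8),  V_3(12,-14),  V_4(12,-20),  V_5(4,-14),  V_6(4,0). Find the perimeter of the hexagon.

58

|V_1V_2| = √((12)² + (-5)²) = √169 = 13
|V_2V_3| = √((-8)² + (-6)²) = √100 = 10
|V_3V_4| = √((0)² + (-6)²) = √36 = 6
|V_4V_5| = √((-8)² + (6)²) = √100 = 10
|V_5V_6| = √((0)² + (14)²) = √196 = 14
|V_6V_1| = √((4)² + (-3)²) = √25 = 5
Perimeter = 13 + 10 + 6 + 10 + 14 + 5 = 58.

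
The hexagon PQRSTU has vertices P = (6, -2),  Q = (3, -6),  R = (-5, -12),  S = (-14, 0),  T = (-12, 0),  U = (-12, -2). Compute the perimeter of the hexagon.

52

|PQ| = √((-3)² + (-4)²) = √25 = 5
|QR| = √((-8)² + (-6)²) = √100 = 10
|RS| = √((-9)² + (12)²) = √225 = 15
|ST| = √((2)² + (0)²) = √4 = 2
|TU| = √((0)² + (-2)²) = √4 = 2
|UP| = √((18)² + (0)²) = √324 = 18
Perimeter = 5 + 10 + 15 + 2 + 2 + 18 = 52.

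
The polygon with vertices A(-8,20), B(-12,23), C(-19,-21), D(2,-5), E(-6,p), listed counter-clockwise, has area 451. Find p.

17

Write out the shoelace sum; only the two edges meeting at E involve p:
2·Area = [(2·p − (-6)·(-5)) + ((-6)·20 − (-8)·p)] + 882
       = 10·p + 732 = 902
⇒ p = 17.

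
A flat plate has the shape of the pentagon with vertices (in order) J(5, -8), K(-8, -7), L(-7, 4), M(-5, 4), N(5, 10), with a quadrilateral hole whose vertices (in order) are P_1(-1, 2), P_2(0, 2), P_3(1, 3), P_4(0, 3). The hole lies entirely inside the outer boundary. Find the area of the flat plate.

Outer boundary:
J→K: (5)(-7) − (-8)(-8) = -99
K→L: (-8)(4) − (-7)(-7) = -81
L→M: (-7)(4) − (-5)(4) = -8
M→N: (-5)(10) − (5)(4) = -70
N→J: (5)(-8) − (5)(10) = -90
Σ = -348
Area = |Σ|/2 = 174.
Hole:
Apply Gauss's area formula: 2A = Σ (x_i·y_{i+1} − x_{i+1}·y_i), indices taken mod 4.
Σ = (-2) + (-2) + (3) + (3) = 2
Area = |Σ|/2 = 1.
Net area = 174 − 1 = 173.

173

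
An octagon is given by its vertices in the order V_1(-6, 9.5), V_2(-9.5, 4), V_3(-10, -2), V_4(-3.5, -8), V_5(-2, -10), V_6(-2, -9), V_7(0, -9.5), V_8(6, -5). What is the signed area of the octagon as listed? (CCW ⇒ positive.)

159.125

Apply the shoelace formula: 2A = Σ (x_i·y_{i+1} − x_{i+1}·y_i), indices taken mod 8.
V_1→V_2: (-6)(4) − (-9.5)(9.5) = 66.25
V_2→V_3: (-9.5)(-2) − (-10)(4) = 59
V_3→V_4: (-10)(-8) − (-3.5)(-2) = 73
V_4→V_5: (-3.5)(-10) − (-2)(-8) = 19
V_5→V_6: (-2)(-9) − (-2)(-10) = -2
V_6→V_7: (-2)(-9.5) − (0)(-9) = 19
V_7→V_8: (0)(-5) − (6)(-9.5) = 57
V_8→V_1: (6)(9.5) − (-6)(-5) = 27
Σ = 318.25
Signed area = Σ/2 = 159.125 (positive ⇒ counter-clockwise traversal).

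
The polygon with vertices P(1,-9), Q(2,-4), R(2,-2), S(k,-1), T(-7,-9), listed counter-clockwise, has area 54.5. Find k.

-4

Write out the shoelace sum; only the two edges meeting at S involve k:
2·Area = [(2·(-1) − k·(-2)) + (k·(-9) − (-7)·(-1))] + 90
       = -7·k + 81 = 109
⇒ k = -4.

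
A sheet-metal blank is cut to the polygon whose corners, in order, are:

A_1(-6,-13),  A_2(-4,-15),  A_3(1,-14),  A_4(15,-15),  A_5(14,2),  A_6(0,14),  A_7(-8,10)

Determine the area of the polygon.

508

Apply the shoelace formula: 2A = Σ (x_i·y_{i+1} − x_{i+1}·y_i), indices taken mod 7.
Σ = (38) + (71) + (195) + (240) + (196) + (112) + (164) = 1016
Area = |Σ|/2 = 508.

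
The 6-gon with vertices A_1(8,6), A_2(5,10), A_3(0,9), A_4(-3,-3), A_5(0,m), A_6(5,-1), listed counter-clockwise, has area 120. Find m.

Write out the shoelace sum; only the two edges meeting at A_5 involve m:
2·Area = [((-3)·m − 0·(-3)) + (0·(-1) − 5·m)] + 160
       = -8·m + 160 = 240
⇒ m = -10.

-10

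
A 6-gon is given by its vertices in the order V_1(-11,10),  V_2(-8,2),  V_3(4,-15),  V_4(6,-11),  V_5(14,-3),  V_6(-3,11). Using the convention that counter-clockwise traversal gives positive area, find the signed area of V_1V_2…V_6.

V_1→V_2: (-11)(2) − (-8)(10) = 58
V_2→V_3: (-8)(-15) − (4)(2) = 112
V_3→V_4: (4)(-11) − (6)(-15) = 46
V_4→V_5: (6)(-3) − (14)(-11) = 136
V_5→V_6: (14)(11) − (-3)(-3) = 145
V_6→V_1: (-3)(10) − (-11)(11) = 91
Σ = 588
Signed area = Σ/2 = 294 (positive ⇒ counter-clockwise traversal).

294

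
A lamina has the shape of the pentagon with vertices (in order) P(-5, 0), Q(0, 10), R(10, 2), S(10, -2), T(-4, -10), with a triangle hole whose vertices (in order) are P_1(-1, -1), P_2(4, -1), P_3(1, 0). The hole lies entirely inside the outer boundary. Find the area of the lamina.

Outer boundary:
Σ = (-50) + (-100) + (-40) + (-108) + (-50) = -348
Area = |Σ|/2 = 174.
Hole:
Σ = (5) + (1) + (-1) = 5
Area = |Σ|/2 = 2.5.
Net area = 174 − 2.5 = 171.5.

171.5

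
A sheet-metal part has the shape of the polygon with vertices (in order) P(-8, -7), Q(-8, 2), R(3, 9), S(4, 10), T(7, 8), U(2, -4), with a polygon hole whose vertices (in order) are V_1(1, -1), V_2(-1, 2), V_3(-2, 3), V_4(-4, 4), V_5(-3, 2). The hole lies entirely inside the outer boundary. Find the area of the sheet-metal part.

Outer boundary:
Apply the shoelace (surveyor's) formula: 2A = Σ (x_i·y_{i+1} − x_{i+1}·y_i), indices taken mod 6.
P→Q: (-8)(2) − (-8)(-7) = -72
Q→R: (-8)(9) − (3)(2) = -78
R→S: (3)(10) − (4)(9) = -6
S→T: (4)(8) − (7)(10) = -38
T→U: (7)(-4) − (2)(8) = -44
U→P: (2)(-7) − (-8)(-4) = -46
Σ = -284
Area = |Σ|/2 = 142.
Hole:
Cross-terms: 1, 1, 4, 4, 1  ⇒  Σ = 11
Area = |Σ|/2 = 5.5.
Net area = 142 − 5.5 = 136.5.

136.5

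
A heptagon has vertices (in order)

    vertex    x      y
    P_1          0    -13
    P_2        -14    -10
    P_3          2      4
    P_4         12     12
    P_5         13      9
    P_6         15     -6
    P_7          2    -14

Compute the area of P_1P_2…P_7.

363.5

Apply the shoelace formula: 2A = Σ (x_i·y_{i+1} − x_{i+1}·y_i), indices taken mod 7.
Cross-terms: -182, -36, -24, -48, -213, -198, -26  ⇒  Σ = -727
Area = |Σ|/2 = 363.5.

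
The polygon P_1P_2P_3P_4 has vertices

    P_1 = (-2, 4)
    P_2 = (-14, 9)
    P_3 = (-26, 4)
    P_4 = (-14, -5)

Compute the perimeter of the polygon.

56

|P_1P_2| = √((-12)² + (5)²) = √169 = 13
|P_2P_3| = √((-12)² + (-5)²) = √169 = 13
|P_3P_4| = √((12)² + (-9)²) = √225 = 15
|P_4P_1| = √((12)² + (9)²) = √225 = 15
Perimeter = 13 + 13 + 15 + 15 = 56.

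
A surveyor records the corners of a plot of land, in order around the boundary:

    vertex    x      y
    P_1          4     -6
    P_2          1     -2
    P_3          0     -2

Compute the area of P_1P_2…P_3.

Apply the shoelace (surveyor's) formula: 2A = Σ (x_i·y_{i+1} − x_{i+1}·y_i), indices taken mod 3.
Cross-terms: -2, -2, 8  ⇒  Σ = 4
Area = |Σ|/2 = 2.

2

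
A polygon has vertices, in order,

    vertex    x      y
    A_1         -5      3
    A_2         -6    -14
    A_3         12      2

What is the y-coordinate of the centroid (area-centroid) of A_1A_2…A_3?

-3

Apply the shoelace (surveyor's) formula. First the cross-terms c_i = x_i·y_{i+1} − x_{i+1}·y_i:
  88, 156, 46  ⇒  2A = 290, A = 145.
Then Σ (y_i + y_{i+1})·c_i = -2610, so ȳ = -2610 / (6·145) = -3.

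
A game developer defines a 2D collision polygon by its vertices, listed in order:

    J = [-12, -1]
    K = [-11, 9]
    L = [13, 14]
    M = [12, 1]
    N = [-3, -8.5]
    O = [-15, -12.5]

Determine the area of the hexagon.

Σ = (-119) + (-271) + (-155) + (-99) + (-90) + (-135) = -869
Area = |Σ|/2 = 434.5.

434.5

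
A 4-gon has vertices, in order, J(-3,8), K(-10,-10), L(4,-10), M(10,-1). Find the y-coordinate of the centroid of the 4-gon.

-131/47

Apply the shoelace formula. First the cross-terms c_i = x_i·y_{i+1} − x_{i+1}·y_i:
  110, 140, 96, 77  ⇒  2A = 423, A = 211.5.
Then Σ (y_i + y_{i+1})·c_i = -3537, so ȳ = -3537 / (6·211.5) = -131/47.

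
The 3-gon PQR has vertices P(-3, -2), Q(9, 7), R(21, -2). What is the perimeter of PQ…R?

54

|PQ| = √((12)² + (9)²) = √225 = 15
|QR| = √((12)² + (-9)²) = √225 = 15
|RP| = √((-24)² + (0)²) = √576 = 24
Perimeter = 15 + 15 + 24 = 54.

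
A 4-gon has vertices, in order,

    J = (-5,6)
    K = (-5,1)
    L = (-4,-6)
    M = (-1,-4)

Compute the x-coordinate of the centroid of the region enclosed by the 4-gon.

Apply Gauss's area formula. First the cross-terms c_i = x_i·y_{i+1} − x_{i+1}·y_i:
  25, 34, 10, -26  ⇒  2A = 43, A = 21.5.
Then Σ (x_i + x_{i+1})·c_i = -450, so x̄ = -450 / (6·21.5) = -150/43.

-150/43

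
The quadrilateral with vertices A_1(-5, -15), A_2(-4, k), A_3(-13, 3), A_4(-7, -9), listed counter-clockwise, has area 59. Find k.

Write out the shoelace sum; only the two edges meeting at A_2 involve k:
2·Area = [((-5)·k − (-4)·(-15)) + ((-4)·3 − (-13)·k)] + 198
       = 8·k + 126 = 118
⇒ k = -1.

-1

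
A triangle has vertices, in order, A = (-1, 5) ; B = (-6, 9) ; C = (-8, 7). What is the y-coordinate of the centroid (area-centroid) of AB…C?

Apply the shoelace formula. First the cross-terms c_i = x_i·y_{i+1} − x_{i+1}·y_i:
  21, 30, -33  ⇒  2A = 18, A = 9.
Then Σ (y_i + y_{i+1})·c_i = 378, so ȳ = 378 / (6·9) = 7.

7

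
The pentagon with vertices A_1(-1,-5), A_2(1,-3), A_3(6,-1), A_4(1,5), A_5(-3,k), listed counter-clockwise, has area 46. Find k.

3

Write out the shoelace sum; only the two edges meeting at A_5 involve k:
2·Area = [(1·k − (-3)·5) + ((-3)·(-5) − (-1)·k)] + 56
       = 2·k + 86 = 92
⇒ k = 3.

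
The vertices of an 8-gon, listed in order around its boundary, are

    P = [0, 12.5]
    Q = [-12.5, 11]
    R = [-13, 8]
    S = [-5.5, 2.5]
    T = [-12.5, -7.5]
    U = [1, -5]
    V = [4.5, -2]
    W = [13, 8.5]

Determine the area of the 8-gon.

Σ = (156.25) + (43) + (11.5) + (72.5) + (70) + (20.5) + (64.25) + (162.5) = 600.5
Area = |Σ|/2 = 300.25.

300.25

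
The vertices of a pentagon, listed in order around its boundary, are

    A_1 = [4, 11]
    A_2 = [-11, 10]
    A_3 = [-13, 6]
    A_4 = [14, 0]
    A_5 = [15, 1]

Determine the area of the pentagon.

158

Apply Gauss's area formula: 2A = Σ (x_i·y_{i+1} − x_{i+1}·y_i), indices taken mod 5.
Cross-terms: 161, 64, -84, 14, 161  ⇒  Σ = 316
Area = |Σ|/2 = 158.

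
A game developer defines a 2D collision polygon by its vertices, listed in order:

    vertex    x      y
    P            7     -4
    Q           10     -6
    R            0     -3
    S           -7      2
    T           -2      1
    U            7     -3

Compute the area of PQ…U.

Apply the surveyor's formula: 2A = Σ (x_i·y_{i+1} − x_{i+1}·y_i), indices taken mod 6.
Σ = (-2) + (-30) + (-21) + (-3) + (-1) + (-7) = -64
Area = |Σ|/2 = 32.

32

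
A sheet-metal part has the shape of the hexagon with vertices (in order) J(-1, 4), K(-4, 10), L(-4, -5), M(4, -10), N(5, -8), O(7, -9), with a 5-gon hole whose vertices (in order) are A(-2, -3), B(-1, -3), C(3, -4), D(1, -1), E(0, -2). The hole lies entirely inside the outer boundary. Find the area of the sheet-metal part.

81.5

Outer boundary:
Apply Gauss's area formula: 2A = Σ (x_i·y_{i+1} − x_{i+1}·y_i), indices taken mod 6.
Cross-terms: 6, 60, 60, 18, 11, 19  ⇒  Σ = 174
Area = |Σ|/2 = 87.
Hole:
Apply the shoelace formula: 2A = Σ (x_i·y_{i+1} − x_{i+1}·y_i), indices taken mod 5.
Σ = (3) + (13) + (1) + (-2) + (-4) = 11
Area = |Σ|/2 = 5.5.
Net area = 87 − 5.5 = 81.5.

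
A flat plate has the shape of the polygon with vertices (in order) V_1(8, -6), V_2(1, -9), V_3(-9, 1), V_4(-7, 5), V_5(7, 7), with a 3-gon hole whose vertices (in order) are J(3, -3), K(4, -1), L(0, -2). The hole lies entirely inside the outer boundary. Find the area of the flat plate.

179.5

Outer boundary:
Cross-terms: -66, -80, -38, -84, -98  ⇒  Σ = -366
Area = |Σ|/2 = 183.
Hole:
Σ = (9) + (-8) + (6) = 7
Area = |Σ|/2 = 3.5.
Net area = 183 − 3.5 = 179.5.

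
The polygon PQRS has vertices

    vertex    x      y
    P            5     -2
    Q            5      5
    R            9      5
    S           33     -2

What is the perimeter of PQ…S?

|PQ| = √((0)² + (7)²) = √49 = 7
|QR| = √((4)² + (0)²) = √16 = 4
|RS| = √((24)² + (-7)²) = √625 = 25
|SP| = √((-28)² + (0)²) = √784 = 28
Perimeter = 7 + 4 + 25 + 28 = 64.

64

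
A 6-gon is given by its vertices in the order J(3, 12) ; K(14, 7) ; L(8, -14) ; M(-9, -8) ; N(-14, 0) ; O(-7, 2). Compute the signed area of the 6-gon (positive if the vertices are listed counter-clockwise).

Cross-terms: -147, -252, -190, -112, -28, -90  ⇒  Σ = -819
Signed area = Σ/2 = -409.5 (negative ⇒ clockwise traversal).

-409.5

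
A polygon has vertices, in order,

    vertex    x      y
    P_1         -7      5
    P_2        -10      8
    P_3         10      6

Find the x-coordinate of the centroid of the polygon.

Apply the shoelace formula. First the cross-terms c_i = x_i·y_{i+1} − x_{i+1}·y_i:
  -6, -140, 92  ⇒  2A = -54, A = -27.
Then Σ (x_i + x_{i+1})·c_i = 378, so x̄ = 378 / (6·(-27)) = -7/3.

-7/3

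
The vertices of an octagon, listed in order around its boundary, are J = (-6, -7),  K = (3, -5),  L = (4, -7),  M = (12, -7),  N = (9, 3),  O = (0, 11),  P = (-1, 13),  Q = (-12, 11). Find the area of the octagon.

305

J→K: (-6)(-5) − (3)(-7) = 51
K→L: (3)(-7) − (4)(-5) = -1
L→M: (4)(-7) − (12)(-7) = 56
M→N: (12)(3) − (9)(-7) = 99
N→O: (9)(11) − (0)(3) = 99
O→P: (0)(13) − (-1)(11) = 11
P→Q: (-1)(11) − (-12)(13) = 145
Q→J: (-12)(-7) − (-6)(11) = 150
Σ = 610
Area = |Σ|/2 = 305.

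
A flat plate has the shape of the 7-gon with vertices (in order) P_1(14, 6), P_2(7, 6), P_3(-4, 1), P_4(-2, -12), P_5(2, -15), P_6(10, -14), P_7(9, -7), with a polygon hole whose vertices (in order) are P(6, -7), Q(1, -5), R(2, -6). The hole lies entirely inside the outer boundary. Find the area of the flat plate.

252

Outer boundary:
Apply the shoelace formula: 2A = Σ (x_i·y_{i+1} − x_{i+1}·y_i), indices taken mod 7.
Cross-terms: 42, 31, 50, 54, 122, 56, 152  ⇒  Σ = 507
Area = |Σ|/2 = 253.5.
Hole:
Apply Gauss's area formula: 2A = Σ (x_i·y_{i+1} − x_{i+1}·y_i), indices taken mod 3.
P→Q: (6)(-5) − (1)(-7) = -23
Q→R: (1)(-6) − (2)(-5) = 4
R→P: (2)(-7) − (6)(-6) = 22
Σ = 3
Area = |Σ|/2 = 1.5.
Net area = 253.5 − 1.5 = 252.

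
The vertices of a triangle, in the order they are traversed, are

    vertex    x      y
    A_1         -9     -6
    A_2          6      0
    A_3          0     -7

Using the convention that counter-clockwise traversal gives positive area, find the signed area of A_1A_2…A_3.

-34.5

Apply Gauss's area formula: 2A = Σ (x_i·y_{i+1} − x_{i+1}·y_i), indices taken mod 3.
A_1→A_2: (-9)(0) − (6)(-6) = 36
A_2→A_3: (6)(-7) − (0)(0) = -42
A_3→A_1: (0)(-6) − (-9)(-7) = -63
Σ = -69
Signed area = Σ/2 = -34.5 (negative ⇒ clockwise traversal).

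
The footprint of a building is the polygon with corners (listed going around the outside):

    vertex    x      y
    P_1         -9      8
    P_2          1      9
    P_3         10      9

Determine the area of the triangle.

4.5

Apply the shoelace formula: 2A = Σ (x_i·y_{i+1} − x_{i+1}·y_i), indices taken mod 3.
Σ = (-89) + (-81) + (161) = -9
Area = |Σ|/2 = 4.5.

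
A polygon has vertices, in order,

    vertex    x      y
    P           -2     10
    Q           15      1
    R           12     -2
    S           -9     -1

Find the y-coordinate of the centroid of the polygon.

Apply the surveyor's formula. First the cross-terms c_i = x_i·y_{i+1} − x_{i+1}·y_i:
  -152, -42, -30, -92  ⇒  2A = -316, A = -158.
Then Σ (y_i + y_{i+1})·c_i = -2368, so ȳ = -2368 / (6·(-158)) = 592/237.

592/237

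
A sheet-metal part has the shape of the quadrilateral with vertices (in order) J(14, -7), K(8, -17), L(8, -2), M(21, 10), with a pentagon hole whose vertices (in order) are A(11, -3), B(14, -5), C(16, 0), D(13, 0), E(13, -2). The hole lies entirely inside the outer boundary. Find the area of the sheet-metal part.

101.5

Outer boundary:
Apply the surveyor's formula: 2A = Σ (x_i·y_{i+1} − x_{i+1}·y_i), indices taken mod 4.
Cross-terms: -182, 120, 122, -287  ⇒  Σ = -227
Area = |Σ|/2 = 113.5.
Hole:
Cross-terms: -13, 80, 0, -26, -17  ⇒  Σ = 24
Area = |Σ|/2 = 12.
Net area = 113.5 − 12 = 101.5.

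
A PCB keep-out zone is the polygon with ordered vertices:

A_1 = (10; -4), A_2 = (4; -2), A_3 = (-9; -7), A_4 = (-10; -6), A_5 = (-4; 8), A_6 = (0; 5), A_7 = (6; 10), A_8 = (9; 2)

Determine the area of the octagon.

Cross-terms: -4, -46, -16, -104, -20, -30, -78, -56  ⇒  Σ = -354
Area = |Σ|/2 = 177.

177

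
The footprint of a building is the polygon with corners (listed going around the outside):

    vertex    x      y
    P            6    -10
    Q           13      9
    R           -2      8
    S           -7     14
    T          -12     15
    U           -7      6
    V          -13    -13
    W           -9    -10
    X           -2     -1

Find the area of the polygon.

313.5

Apply the shoelace (surveyor's) formula: 2A = Σ (x_i·y_{i+1} − x_{i+1}·y_i), indices taken mod 9.
Cross-terms: 184, 122, 28, 63, 33, 169, 13, -11, 26  ⇒  Σ = 627
Area = |Σ|/2 = 313.5.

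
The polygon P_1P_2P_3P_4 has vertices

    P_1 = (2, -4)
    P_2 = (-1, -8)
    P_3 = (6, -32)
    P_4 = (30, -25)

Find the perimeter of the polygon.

90

|P_1P_2| = √((-3)² + (-4)²) = √25 = 5
|P_2P_3| = √((7)² + (-24)²) = √625 = 25
|P_3P_4| = √((24)² + (7)²) = √625 = 25
|P_4P_1| = √((-28)² + (21)²) = √1225 = 35
Perimeter = 5 + 25 + 25 + 35 = 90.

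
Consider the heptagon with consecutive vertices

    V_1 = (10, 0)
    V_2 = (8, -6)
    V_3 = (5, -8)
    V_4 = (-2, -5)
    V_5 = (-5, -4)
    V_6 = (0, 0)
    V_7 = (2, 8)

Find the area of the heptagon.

Apply the surveyor's formula: 2A = Σ (x_i·y_{i+1} − x_{i+1}·y_i), indices taken mod 7.
Σ = (-60) + (-34) + (-41) + (-17) + (0) + (0) + (-80) = -232
Area = |Σ|/2 = 116.

116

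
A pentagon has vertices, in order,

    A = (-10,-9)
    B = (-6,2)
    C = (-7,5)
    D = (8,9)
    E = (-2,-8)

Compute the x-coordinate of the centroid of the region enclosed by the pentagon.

-251/129

Apply the shoelace (surveyor's) formula. First the cross-terms c_i = x_i·y_{i+1} − x_{i+1}·y_i:
  -74, -16, -103, -46, -62  ⇒  2A = -301, A = -150.5.
Then Σ (x_i + x_{i+1})·c_i = 1757, so x̄ = 1757 / (6·(-150.5)) = -251/129.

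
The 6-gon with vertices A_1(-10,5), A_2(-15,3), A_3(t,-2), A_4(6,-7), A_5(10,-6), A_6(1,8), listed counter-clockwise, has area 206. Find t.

Write out the shoelace sum; only the two edges meeting at A_3 involve t:
2·Area = [((-15)·(-2) − t·3) + (t·(-7) − 6·(-2))] + 250
       = -10·t + 292 = 412
⇒ t = -12.

-12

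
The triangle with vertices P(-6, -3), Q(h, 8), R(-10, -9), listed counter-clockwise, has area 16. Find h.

Write out the shoelace sum; only the two edges meeting at Q involve h:
2·Area = [((-6)·8 − h·(-3)) + (h·(-9) − (-10)·8)] + -24
       = -6·h + 8 = 32
⇒ h = -4.

-4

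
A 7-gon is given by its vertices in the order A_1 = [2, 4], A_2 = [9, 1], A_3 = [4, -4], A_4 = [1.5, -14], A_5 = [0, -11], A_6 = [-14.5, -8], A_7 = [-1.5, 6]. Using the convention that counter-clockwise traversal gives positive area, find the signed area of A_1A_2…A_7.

-208.5

Apply the surveyor's formula: 2A = Σ (x_i·y_{i+1} − x_{i+1}·y_i), indices taken mod 7.
A_1→A_2: (2)(1) − (9)(4) = -34
A_2→A_3: (9)(-4) − (4)(1) = -40
A_3→A_4: (4)(-14) − (1.5)(-4) = -50
A_4→A_5: (1.5)(-11) − (0)(-14) = -16.5
A_5→A_6: (0)(-8) − (-14.5)(-11) = -159.5
A_6→A_7: (-14.5)(6) − (-1.5)(-8) = -99
A_7→A_1: (-1.5)(4) − (2)(6) = -18
Σ = -417
Signed area = Σ/2 = -208.5 (negative ⇒ clockwise traversal).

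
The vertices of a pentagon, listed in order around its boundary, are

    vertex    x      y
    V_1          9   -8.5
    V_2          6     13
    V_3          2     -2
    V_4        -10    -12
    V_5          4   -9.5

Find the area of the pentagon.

V_1→V_2: (9)(13) − (6)(-8.5) = 168
V_2→V_3: (6)(-2) − (2)(13) = -38
V_3→V_4: (2)(-12) − (-10)(-2) = -44
V_4→V_5: (-10)(-9.5) − (4)(-12) = 143
V_5→V_1: (4)(-8.5) − (9)(-9.5) = 51.5
Σ = 280.5
Area = |Σ|/2 = 140.25.

140.25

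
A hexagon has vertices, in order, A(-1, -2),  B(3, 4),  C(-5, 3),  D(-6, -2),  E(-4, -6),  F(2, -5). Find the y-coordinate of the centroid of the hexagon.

-139/165

Apply Gauss's area formula. First the cross-terms c_i = x_i·y_{i+1} − x_{i+1}·y_i:
  2, 29, 28, 28, 32, -9  ⇒  2A = 110, A = 55.
Then Σ (y_i + y_{i+1})·c_i = -278, so ȳ = -278 / (6·55) = -139/165.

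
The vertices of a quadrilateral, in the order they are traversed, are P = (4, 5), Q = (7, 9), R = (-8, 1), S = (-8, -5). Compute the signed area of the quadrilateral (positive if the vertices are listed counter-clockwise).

54

Apply the shoelace (surveyor's) formula: 2A = Σ (x_i·y_{i+1} − x_{i+1}·y_i), indices taken mod 4.
Σ = (1) + (79) + (48) + (-20) = 108
Signed area = Σ/2 = 54 (positive ⇒ counter-clockwise traversal).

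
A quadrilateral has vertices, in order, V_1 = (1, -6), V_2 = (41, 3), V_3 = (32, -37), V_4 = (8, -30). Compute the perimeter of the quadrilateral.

132

|V_1V_2| = √((40)² + (9)²) = √1681 = 41
|V_2V_3| = √((-9)² + (-40)²) = √1681 = 41
|V_3V_4| = √((-24)² + (7)²) = √625 = 25
|V_4V_1| = √((-7)² + (24)²) = √625 = 25
Perimeter = 41 + 41 + 25 + 25 = 132.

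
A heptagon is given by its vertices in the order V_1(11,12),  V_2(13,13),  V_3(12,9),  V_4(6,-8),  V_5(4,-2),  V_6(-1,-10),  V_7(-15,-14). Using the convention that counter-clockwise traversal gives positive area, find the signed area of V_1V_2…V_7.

-193

Apply the shoelace (surveyor's) formula: 2A = Σ (x_i·y_{i+1} − x_{i+1}·y_i), indices taken mod 7.
V_1→V_2: (11)(13) − (13)(12) = -13
V_2→V_3: (13)(9) − (12)(13) = -39
V_3→V_4: (12)(-8) − (6)(9) = -150
V_4→V_5: (6)(-2) − (4)(-8) = 20
V_5→V_6: (4)(-10) − (-1)(-2) = -42
V_6→V_7: (-1)(-14) − (-15)(-10) = -136
V_7→V_1: (-15)(12) − (11)(-14) = -26
Σ = -386
Signed area = Σ/2 = -193 (negative ⇒ clockwise traversal).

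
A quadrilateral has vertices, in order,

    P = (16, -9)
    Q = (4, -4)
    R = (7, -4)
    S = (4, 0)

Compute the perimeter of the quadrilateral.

|PQ| = √((-12)² + (5)²) = √169 = 13
|QR| = √((3)² + (0)²) = √9 = 3
|RS| = √((-3)² + (4)²) = √25 = 5
|SP| = √((12)² + (-9)²) = √225 = 15
Perimeter = 13 + 3 + 5 + 15 = 36.

36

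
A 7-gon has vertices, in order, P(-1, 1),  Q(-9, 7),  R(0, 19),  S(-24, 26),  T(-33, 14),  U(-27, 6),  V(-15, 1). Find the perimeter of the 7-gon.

102

|PQ| = √((-8)² + (6)²) = √100 = 10
|QR| = √((9)² + (12)²) = √225 = 15
|RS| = √((-24)² + (7)²) = √625 = 25
|ST| = √((-9)² + (-12)²) = √225 = 15
|TU| = √((6)² + (-8)²) = √100 = 10
|UV| = √((12)² + (-5)²) = √169 = 13
|VP| = √((14)² + (0)²) = √196 = 14
Perimeter = 10 + 15 + 25 + 15 + 10 + 13 + 14 = 102.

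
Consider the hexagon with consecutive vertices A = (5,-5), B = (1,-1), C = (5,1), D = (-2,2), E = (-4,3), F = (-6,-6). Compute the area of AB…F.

Σ = (0) + (6) + (12) + (2) + (42) + (60) = 122
Area = |Σ|/2 = 61.

61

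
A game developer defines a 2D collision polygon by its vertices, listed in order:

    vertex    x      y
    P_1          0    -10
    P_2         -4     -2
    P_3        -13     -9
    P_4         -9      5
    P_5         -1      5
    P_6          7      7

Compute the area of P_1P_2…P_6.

Cross-terms: -40, 10, -146, -40, -42, -70  ⇒  Σ = -328
Area = |Σ|/2 = 164.

164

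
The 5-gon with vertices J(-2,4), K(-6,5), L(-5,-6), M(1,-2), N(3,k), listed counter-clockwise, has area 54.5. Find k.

0

Write out the shoelace sum; only the two edges meeting at N involve k:
2·Area = [(1·k − 3·(-2)) + (3·4 − (-2)·k)] + 91
       = 3·k + 109 = 109
⇒ k = 0.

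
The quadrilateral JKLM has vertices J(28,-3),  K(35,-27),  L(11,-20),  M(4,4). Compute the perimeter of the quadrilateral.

|JK| = √((7)² + (-24)²) = √625 = 25
|KL| = √((-24)² + (7)²) = √625 = 25
|LM| = √((-7)² + (24)²) = √625 = 25
|MJ| = √((24)² + (-7)²) = √625 = 25
Perimeter = 25 + 25 + 25 + 25 = 100.

100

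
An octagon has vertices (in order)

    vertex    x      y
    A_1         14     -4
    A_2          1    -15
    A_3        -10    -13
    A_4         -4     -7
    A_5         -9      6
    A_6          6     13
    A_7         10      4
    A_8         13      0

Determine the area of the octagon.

400.5

Σ = (-206) + (-163) + (18) + (-87) + (-153) + (-106) + (-52) + (-52) = -801
Area = |Σ|/2 = 400.5.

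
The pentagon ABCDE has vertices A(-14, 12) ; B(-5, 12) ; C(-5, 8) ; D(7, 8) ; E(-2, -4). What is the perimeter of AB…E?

|AB| = √((9)² + (0)²) = √81 = 9
|BC| = √((0)² + (-4)²) = √16 = 4
|CD| = √((12)² + (0)²) = √144 = 12
|DE| = √((-9)² + (-12)²) = √225 = 15
|EA| = √((-12)² + (16)²) = √400 = 20
Perimeter = 9 + 4 + 12 + 15 + 20 = 60.

60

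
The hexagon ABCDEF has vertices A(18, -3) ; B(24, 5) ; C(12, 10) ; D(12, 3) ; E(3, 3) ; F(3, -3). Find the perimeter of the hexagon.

|AB| = √((6)² + (8)²) = √100 = 10
|BC| = √((-12)² + (5)²) = √169 = 13
|CD| = √((0)² + (-7)²) = √49 = 7
|DE| = √((-9)² + (0)²) = √81 = 9
|EF| = √((0)² + (-6)²) = √36 = 6
|FA| = √((15)² + (0)²) = √225 = 15
Perimeter = 10 + 13 + 7 + 9 + 6 + 15 = 60.

60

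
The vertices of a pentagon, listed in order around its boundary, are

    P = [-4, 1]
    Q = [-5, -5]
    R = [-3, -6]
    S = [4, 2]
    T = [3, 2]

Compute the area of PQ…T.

P→Q: (-4)(-5) − (-5)(1) = 25
Q→R: (-5)(-6) − (-3)(-5) = 15
R→S: (-3)(2) − (4)(-6) = 18
S→T: (4)(2) − (3)(2) = 2
T→P: (3)(1) − (-4)(2) = 11
Σ = 71
Area = |Σ|/2 = 35.5.

35.5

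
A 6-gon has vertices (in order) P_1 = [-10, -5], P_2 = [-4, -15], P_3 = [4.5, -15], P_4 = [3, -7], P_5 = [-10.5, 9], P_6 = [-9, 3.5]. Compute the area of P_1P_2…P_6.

174.375

Apply the surveyor's formula: 2A = Σ (x_i·y_{i+1} − x_{i+1}·y_i), indices taken mod 6.
Σ = (130) + (127.5) + (13.5) + (-46.5) + (44.25) + (80) = 348.75
Area = |Σ|/2 = 174.375.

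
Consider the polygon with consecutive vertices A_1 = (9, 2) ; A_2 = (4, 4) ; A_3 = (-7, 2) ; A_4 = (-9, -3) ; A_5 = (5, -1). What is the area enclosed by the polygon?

73

Apply the shoelace (surveyor's) formula: 2A = Σ (x_i·y_{i+1} − x_{i+1}·y_i), indices taken mod 5.
Σ = (28) + (36) + (39) + (24) + (19) = 146
Area = |Σ|/2 = 73.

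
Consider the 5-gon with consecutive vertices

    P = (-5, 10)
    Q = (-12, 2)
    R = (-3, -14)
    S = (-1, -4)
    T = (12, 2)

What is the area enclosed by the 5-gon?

229

Apply the surveyor's formula: 2A = Σ (x_i·y_{i+1} − x_{i+1}·y_i), indices taken mod 5.
Cross-terms: 110, 174, -2, 46, 130  ⇒  Σ = 458
Area = |Σ|/2 = 229.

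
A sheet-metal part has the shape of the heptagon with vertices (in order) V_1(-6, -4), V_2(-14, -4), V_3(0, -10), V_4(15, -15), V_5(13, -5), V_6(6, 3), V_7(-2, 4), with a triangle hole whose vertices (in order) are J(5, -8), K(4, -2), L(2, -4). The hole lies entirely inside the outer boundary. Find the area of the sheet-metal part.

247.5

Outer boundary:
Σ = (-32) + (140) + (150) + (120) + (69) + (30) + (32) = 509
Area = |Σ|/2 = 254.5.
Hole:
Apply the shoelace (surveyor's) formula: 2A = Σ (x_i·y_{i+1} − x_{i+1}·y_i), indices taken mod 3.
J→K: (5)(-2) − (4)(-8) = 22
K→L: (4)(-4) − (2)(-2) = -12
L→J: (2)(-8) − (5)(-4) = 4
Σ = 14
Area = |Σ|/2 = 7.
Net area = 254.5 − 7 = 247.5.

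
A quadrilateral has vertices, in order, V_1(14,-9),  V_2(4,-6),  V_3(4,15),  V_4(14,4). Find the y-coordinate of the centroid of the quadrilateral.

65/51

Apply Gauss's area formula. First the cross-terms c_i = x_i·y_{i+1} − x_{i+1}·y_i:
  -48, 84, -194, -182  ⇒  2A = -340, A = -170.
Then Σ (y_i + y_{i+1})·c_i = -1300, so ȳ = -1300 / (6·(-170)) = 65/51.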